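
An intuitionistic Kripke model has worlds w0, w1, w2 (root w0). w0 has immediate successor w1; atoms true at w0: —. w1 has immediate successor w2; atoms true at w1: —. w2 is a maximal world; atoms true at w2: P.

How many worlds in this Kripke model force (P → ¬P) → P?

w0: forces it.
w1: forces it.
w2: forces it.
Worlds forcing the formula: {w0, w1, w2}.

3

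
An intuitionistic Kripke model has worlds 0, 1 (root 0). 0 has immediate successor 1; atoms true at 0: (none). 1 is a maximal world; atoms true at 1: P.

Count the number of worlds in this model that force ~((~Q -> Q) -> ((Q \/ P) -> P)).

0: does not force it — 0 ||-/- ~((~Q -> Q) -> ((Q \/ P) -> P)) since 0 is accessible from 0 and 0 ||- (~Q -> Q) -> ((Q \/ P) -> P).
1: does not force it — 1 ||-/- ~((~Q -> Q) -> ((Q \/ P) -> P)) since 1 is accessible from 1 and 1 ||- (~Q -> Q) -> ((Q \/ P) -> P).
Worlds forcing the formula: { }.

0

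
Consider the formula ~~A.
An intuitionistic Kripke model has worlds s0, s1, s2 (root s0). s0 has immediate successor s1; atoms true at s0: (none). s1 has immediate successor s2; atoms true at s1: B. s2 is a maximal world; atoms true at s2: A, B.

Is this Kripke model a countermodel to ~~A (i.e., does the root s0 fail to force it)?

No

s0 ||- ~~A: no world accessible from s0 forces ~A.
So the root s0 forces ~~A; the model is not a countermodel.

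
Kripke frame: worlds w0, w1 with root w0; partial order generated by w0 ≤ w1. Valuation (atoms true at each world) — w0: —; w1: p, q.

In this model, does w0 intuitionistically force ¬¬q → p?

w0 ⊮ ¬¬q → p: already at w0 itself, w0 ⊩ ¬¬q but w0 ⊮ p.
w0 lacks atom p, so w0 ⊮ p.

No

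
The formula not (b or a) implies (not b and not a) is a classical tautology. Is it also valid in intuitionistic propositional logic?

Yes

This is a constructively valid De Morgan direction (negated disjunction to conjunction of negations), which is intuitionistically derivable.
From not (b or a): if b held then b or a would, contradiction — so not b; similarly not a.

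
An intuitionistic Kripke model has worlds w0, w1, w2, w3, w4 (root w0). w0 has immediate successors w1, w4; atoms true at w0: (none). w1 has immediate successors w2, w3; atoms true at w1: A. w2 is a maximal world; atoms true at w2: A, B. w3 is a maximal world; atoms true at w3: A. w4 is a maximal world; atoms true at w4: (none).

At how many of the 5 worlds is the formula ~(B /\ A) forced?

2

w0: does not force it — w0 ||-/- ~(B /\ A) since w2 is accessible from w0 and w2 ||- B /\ A.
w1: does not force it.
w2: does not force it.
w3: forces it.
w4: forces it.
Worlds forcing the formula: {w3, w4}.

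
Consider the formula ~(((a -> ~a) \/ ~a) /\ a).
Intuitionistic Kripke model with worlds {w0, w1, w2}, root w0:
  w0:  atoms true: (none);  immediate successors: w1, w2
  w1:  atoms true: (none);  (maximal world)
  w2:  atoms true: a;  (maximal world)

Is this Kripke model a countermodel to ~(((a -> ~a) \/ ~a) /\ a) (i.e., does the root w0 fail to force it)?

w0 ||- ~(((a -> ~a) \/ ~a) /\ a): no world accessible from w0 forces ((a -> ~a) \/ ~a) /\ a.
So the root w0 forces ~(((a -> ~a) \/ ~a) /\ a); the model is not a countermodel.

No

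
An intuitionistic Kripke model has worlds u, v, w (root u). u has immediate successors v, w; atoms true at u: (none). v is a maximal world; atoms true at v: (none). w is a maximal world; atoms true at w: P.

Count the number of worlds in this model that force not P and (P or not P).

u: does not force it — u does not force not P and (P or not P) since u fails not P.
v: forces it.
w: does not force it — w does not force not P and (P or not P) since w fails not P.
Worlds forcing the formula: {v}.

1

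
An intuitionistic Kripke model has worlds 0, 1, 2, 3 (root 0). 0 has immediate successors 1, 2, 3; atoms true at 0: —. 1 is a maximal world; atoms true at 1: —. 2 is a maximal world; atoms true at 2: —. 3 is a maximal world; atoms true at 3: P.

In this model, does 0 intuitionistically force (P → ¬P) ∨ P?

0 ⊮ (P → ¬P) ∨ P: neither disjunct is forced at 0.
0 ⊮ P → ¬P: at the accessible world 3, 3 ⊩ P but 3 ⊮ ¬P.
3 ⊮ ¬P since 3 is accessible from 3 and 3 ⊩ P.

No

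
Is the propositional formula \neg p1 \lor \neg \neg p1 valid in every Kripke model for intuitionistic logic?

No

This is the weak law of excluded middle, which is not intuitionistically valid.
A Kripke countermodel: worlds u, v, w; order generated by u \le v, u \le w; atoms true at each world — u:{}; v:{p1}; w:{}.
u \nVdash \neg p1 \lor \neg \neg p1: neither disjunct is forced at u.
u \nVdash \neg p1 since v is accessible from u and v \Vdash p1.
So the root u does not force the formula.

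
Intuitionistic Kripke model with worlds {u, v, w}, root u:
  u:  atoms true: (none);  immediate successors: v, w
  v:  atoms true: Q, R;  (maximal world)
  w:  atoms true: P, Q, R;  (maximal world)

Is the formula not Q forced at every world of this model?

Not every world: u does not force not Q.
u does not force not Q since v is accessible from u and v forces Q.

No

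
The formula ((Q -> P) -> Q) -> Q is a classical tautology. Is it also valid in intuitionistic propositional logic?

This is Peirce's law, which is not intuitionistically valid.
A Kripke countermodel: worlds u, v; order generated by u <= v; atoms true at each world — u:{}; v:{Q}.
u ||-/- ((Q -> P) -> Q) -> Q: already at u itself, u ||- (Q -> P) -> Q but u ||-/- Q.
u lacks atom Q, so u ||-/- Q.
So the root u does not force the formula.

No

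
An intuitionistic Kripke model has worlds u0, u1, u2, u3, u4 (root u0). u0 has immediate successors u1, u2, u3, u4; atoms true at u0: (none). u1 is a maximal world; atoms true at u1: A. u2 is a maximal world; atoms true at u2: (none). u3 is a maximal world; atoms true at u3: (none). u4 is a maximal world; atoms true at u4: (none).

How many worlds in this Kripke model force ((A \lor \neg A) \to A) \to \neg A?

u0: does not force it — u0 \nVdash ((A \lor \neg A) \to A) \to \neg A: at the accessible world u1, u1 \Vdash (A \lor \neg A) \to A but u1 \nVdash \neg A.
u1: does not force it — u1 \nVdash ((A \lor \neg A) \to A) \to \neg A: already at u1 itself, u1 \Vdash (A \lor \neg A) \to A but u1 \nVdash \neg A.
u2: forces it.
u3: forces it.
u4: forces it.
Worlds forcing the formula: {u2, u3, u4}.

3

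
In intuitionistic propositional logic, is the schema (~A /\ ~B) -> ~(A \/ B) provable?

This is a constructively valid De Morgan direction (conjunction of negations to negated disjunction), which is intuitionistically derivable.
If both ~A and ~B hold at a world, no accessible world forces A or forces B, so none forces A \/ B.

Yes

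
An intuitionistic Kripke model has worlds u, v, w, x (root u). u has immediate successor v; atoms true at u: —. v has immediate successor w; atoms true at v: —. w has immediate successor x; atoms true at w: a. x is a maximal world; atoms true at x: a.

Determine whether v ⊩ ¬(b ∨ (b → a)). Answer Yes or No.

No

v ⊮ ¬(b ∨ (b → a)) since v is accessible from v and v ⊩ b ∨ (b → a).
v ⊩ b ∨ (b → a) via the disjunct b → a.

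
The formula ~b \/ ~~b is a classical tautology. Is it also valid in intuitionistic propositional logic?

No

This is the weak law of excluded middle, which is not intuitionistically valid.
A Kripke countermodel: worlds u0, u1, u2; order generated by u0 <= u1, u0 <= u2; atoms true at each world — u0:{}; u1:{b}; u2:{}.
u0 ||-/- ~b \/ ~~b: neither disjunct is forced at u0.
u0 ||-/- ~b since u1 is accessible from u0 and u1 ||- b.
So the root u0 does not force the formula.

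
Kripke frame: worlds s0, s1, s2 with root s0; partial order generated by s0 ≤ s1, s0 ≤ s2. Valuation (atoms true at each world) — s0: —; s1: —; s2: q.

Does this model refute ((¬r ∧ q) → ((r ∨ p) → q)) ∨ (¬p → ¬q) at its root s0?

No

s0 ⊩ ((¬r ∧ q) → ((r ∨ p) → q)) ∨ (¬p → ¬q) via the disjunct (¬r ∧ q) → ((r ∨ p) → q).
So the root s0 forces ((¬r ∧ q) → ((r ∨ p) → q)) ∨ (¬p → ¬q); the model is not a countermodel.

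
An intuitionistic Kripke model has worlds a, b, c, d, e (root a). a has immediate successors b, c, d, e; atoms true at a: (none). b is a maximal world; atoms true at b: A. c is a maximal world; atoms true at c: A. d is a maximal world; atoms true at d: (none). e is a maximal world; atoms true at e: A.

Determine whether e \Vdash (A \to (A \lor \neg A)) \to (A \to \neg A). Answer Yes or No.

e \nVdash (A \to (A \lor \neg A)) \to (A \to \neg A): already at e itself, e \Vdash A \to (A \lor \neg A) but e \nVdash A \to \neg A.
e \nVdash A \to \neg A: already at e itself, e \Vdash A but e \nVdash \neg A.
e \nVdash \neg A since e is accessible from e and e \Vdash A.

No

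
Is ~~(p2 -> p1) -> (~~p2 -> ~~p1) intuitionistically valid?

Yes

This is the distribution of double negation over implication, which is intuitionistically derivable.
Assume ~~(p2 -> p1) and ~~p2; suppose ~p1. Then p2 -> p1 would give ~p2 (by contraposition), contradicting ~~p2; so ~(p2 -> p1), contradicting ~~(p2 -> p1). Hence ~~p1.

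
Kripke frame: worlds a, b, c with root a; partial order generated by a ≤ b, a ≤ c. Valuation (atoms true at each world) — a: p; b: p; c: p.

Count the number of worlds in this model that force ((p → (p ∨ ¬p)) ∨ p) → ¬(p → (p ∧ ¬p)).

3

a: forces it.
b: forces it.
c: forces it.
Worlds forcing the formula: {a, b, c}.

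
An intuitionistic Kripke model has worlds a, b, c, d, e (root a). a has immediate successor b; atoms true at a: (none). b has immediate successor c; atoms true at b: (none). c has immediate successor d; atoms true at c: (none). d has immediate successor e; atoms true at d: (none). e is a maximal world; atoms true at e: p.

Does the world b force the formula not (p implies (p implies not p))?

b forces not (p implies (p implies not p)): no world accessible from b forces p implies (p implies not p).

Yes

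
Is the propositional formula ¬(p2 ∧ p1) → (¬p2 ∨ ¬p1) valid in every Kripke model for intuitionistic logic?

This is the constructively invalid direction of De Morgan's law for conjunction, which is not intuitionistically valid.
A Kripke countermodel: worlds w0, w1, w2; order generated by w0 ≤ w1, w0 ≤ w2; atoms true at each world — w0:{}; w1:{p2}; w2:{p1}.
w0 ⊮ ¬(p2 ∧ p1) → (¬p2 ∨ ¬p1): already at w0 itself, w0 ⊩ ¬(p2 ∧ p1) but w0 ⊮ ¬p2 ∨ ¬p1.
w0 ⊮ ¬p2 ∨ ¬p1: neither disjunct is forced at w0.
w0 ⊮ ¬p2 since w1 is accessible from w0 and w1 ⊩ p2.
So the root w0 does not force the formula.

No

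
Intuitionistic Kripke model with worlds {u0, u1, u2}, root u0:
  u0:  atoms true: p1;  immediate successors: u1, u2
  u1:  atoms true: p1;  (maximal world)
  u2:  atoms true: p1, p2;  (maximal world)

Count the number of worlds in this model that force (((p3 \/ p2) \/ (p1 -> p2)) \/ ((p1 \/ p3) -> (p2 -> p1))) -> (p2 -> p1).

u0: forces it.
u1: forces it.
u2: forces it.
Worlds forcing the formula: {u0, u1, u2}.

3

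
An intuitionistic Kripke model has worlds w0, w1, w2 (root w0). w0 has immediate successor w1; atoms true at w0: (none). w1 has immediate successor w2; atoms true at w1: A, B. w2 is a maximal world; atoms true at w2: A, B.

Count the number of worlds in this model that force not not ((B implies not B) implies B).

3

w0: forces it.
w1: forces it.
w2: forces it.
Worlds forcing the formula: {w0, w1, w2}.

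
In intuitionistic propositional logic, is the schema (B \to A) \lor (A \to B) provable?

This is the Gödel–Dummett linearity axiom, which is not intuitionistically valid.
A Kripke countermodel: worlds w0, w1, w2; order generated by w0 \le w1, w0 \le w2; atoms true at each world — w0:{}; w1:{B}; w2:{A}.
w0 \nVdash (B \to A) \lor (A \to B): neither disjunct is forced at w0.
w0 \nVdash B \to A: at the accessible world w1, w1 \Vdash B but w1 \nVdash A.
w1 lacks atom A, so w1 \nVdash A.
So the root w0 does not force the formula.

No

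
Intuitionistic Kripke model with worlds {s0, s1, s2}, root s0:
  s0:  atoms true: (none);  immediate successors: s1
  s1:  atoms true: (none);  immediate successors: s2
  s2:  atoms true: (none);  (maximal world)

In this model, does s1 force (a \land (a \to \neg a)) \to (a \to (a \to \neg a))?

Yes

s1 \Vdash (a \land (a \to \neg a)) \to (a \to (a \to \neg a)) vacuously: no world accessible from s1 forces the antecedent a \land (a \to \neg a).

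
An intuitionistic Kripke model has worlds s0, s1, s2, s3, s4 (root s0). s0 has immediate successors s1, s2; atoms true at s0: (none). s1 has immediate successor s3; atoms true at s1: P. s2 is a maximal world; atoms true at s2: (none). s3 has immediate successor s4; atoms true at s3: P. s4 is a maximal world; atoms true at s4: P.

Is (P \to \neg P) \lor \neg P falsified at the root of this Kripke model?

Yes

s0 \nVdash (P \to \neg P) \lor \neg P: neither disjunct is forced at s0.
s0 \nVdash P \to \neg P: at the accessible world s1, s1 \Vdash P but s1 \nVdash \neg P.
s1 \nVdash \neg P since s1 is accessible from s1 and s1 \Vdash P.
So the root s0 does not force (P \to \neg P) \lor \neg P; the model is a countermodel.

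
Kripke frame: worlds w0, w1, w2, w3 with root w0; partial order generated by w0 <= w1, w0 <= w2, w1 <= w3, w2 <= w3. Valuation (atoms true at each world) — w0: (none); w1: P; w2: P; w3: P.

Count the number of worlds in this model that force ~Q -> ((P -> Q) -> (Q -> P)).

w0: forces it.
w1: forces it.
w2: forces it.
w3: forces it.
Worlds forcing the formula: {w0, w1, w2, w3}.

4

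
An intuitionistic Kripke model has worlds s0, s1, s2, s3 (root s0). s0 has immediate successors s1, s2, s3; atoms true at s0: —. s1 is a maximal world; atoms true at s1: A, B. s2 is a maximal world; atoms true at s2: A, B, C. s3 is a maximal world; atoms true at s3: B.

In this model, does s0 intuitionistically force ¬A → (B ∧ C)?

s0 ⊮ ¬A → (B ∧ C): at the accessible world s3, s3 ⊩ ¬A but s3 ⊮ B ∧ C.
s3 ⊮ B ∧ C since s3 fails C.

No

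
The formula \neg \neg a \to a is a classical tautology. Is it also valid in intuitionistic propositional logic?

No

This is double-negation elimination, which is not intuitionistically valid.
A Kripke countermodel: worlds 0, 1; order generated by 0 \le 1; atoms true at each world — 0:{}; 1:{a}.
0 \nVdash \neg \neg a \to a: already at 0 itself, 0 \Vdash \neg \neg a but 0 \nVdash a.
0 lacks atom a, so 0 \nVdash a.
So the root 0 does not force the formula.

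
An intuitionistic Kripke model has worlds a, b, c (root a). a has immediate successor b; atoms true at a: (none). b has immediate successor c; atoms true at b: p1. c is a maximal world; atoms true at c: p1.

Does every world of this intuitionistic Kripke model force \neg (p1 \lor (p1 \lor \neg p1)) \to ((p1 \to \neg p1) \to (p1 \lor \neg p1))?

Yes

a \Vdash \neg (p1 \lor (p1 \lor \neg p1)) \to ((p1 \to \neg p1) \to (p1 \lor \neg p1)) vacuously: no world accessible from a forces the antecedent \neg (p1 \lor (p1 \lor \neg p1)).
Since the root a forces \neg (p1 \lor (p1 \lor \neg p1)) \to ((p1 \to \neg p1) \to (p1 \lor \neg p1)) and forcing is persistent (monotone upward), every world forces it.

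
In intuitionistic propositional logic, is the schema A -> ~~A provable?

This is double-negation introduction, which is intuitionistically derivable.
If a world forces A then every accessible world forces A (persistence), so none forces ~A; hence ~~A.

Yes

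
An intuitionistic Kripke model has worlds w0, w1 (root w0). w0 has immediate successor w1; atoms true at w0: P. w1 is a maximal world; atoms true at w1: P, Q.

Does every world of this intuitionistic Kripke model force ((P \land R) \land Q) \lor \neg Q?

Not every world: w0 \nVdash ((P \land R) \land Q) \lor \neg Q.
w0 \nVdash ((P \land R) \land Q) \lor \neg Q: neither disjunct is forced at w0.
w0 \nVdash (P \land R) \land Q since w0 fails P \land R.

No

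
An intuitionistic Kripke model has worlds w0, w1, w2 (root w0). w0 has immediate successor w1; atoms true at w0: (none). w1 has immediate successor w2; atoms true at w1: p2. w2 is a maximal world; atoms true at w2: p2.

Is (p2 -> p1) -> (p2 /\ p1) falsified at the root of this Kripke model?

No

w0 ||- (p2 -> p1) -> (p2 /\ p1) vacuously: no world accessible from w0 forces the antecedent p2 -> p1.
So the root w0 forces (p2 -> p1) -> (p2 /\ p1); the model is not a countermodel.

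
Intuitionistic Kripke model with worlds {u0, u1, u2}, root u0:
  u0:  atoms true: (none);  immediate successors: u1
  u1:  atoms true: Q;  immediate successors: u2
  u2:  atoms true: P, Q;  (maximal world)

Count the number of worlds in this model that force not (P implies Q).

u0: does not force it — u0 does not force not (P implies Q) since u0 is accessible from u0 and u0 forces P implies Q.
u1: does not force it — u1 does not force not (P implies Q) since u1 is accessible from u1 and u1 forces P implies Q.
u2: does not force it — u2 does not force not (P implies Q) since u2 is accessible from u2 and u2 forces P implies Q.
Worlds forcing the formula: { }.

0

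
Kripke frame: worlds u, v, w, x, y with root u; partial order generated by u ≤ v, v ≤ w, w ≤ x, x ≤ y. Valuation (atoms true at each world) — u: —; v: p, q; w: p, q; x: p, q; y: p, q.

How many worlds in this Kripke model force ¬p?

0

u: does not force it — u ⊮ ¬p since v is accessible from u and v ⊩ p.
v: does not force it.
w: does not force it.
x: does not force it.
y: does not force it.
Worlds forcing the formula: { }.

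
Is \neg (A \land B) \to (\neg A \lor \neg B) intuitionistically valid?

This is the constructively invalid direction of De Morgan's law for conjunction, which is not intuitionistically valid.
A Kripke countermodel: worlds u0, u1, u2; order generated by u0 \le u1, u0 \le u2; atoms true at each world — u0:{}; u1:{A}; u2:{B}.
u0 \nVdash \neg (A \land B) \to (\neg A \lor \neg B): already at u0 itself, u0 \Vdash \neg (A \land B) but u0 \nVdash \neg A \lor \neg B.
u0 \nVdash \neg A \lor \neg B: neither disjunct is forced at u0.
u0 \nVdash \neg A since u1 is accessible from u0 and u1 \Vdash A.
So the root u0 does not force the formula.

No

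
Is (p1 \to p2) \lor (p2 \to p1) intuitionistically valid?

This is the Gödel–Dummett linearity axiom, which is not intuitionistically valid.
A Kripke countermodel: worlds u0, u1, u2; order generated by u0 \le u1, u0 \le u2; atoms true at each world — u0:{}; u1:{p1}; u2:{p2}.
u0 \nVdash (p1 \to p2) \lor (p2 \to p1): neither disjunct is forced at u0.
u0 \nVdash p1 \to p2: at the accessible world u1, u1 \Vdash p1 but u1 \nVdash p2.
u1 lacks atom p2, so u1 \nVdash p2.
So the root u0 does not force the formula.

No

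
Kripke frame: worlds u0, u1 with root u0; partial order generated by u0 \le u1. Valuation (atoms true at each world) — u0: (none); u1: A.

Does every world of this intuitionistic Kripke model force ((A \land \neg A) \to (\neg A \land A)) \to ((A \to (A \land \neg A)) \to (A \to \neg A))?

u0 \Vdash ((A \land \neg A) \to (\neg A \land A)) \to ((A \to (A \land \neg A)) \to (A \to \neg A)): every world accessible from u0 that forces (A \land \neg A) \to (\neg A \land A) (namely u0, u1) also forces (A \to (A \land \neg A)) \to (A \to \neg A).
Since the root u0 forces ((A \land \neg A) \to (\neg A \land A)) \to ((A \to (A \land \neg A)) \to (A \to \neg A)) and forcing is persistent (monotone upward), every world forces it.

Yes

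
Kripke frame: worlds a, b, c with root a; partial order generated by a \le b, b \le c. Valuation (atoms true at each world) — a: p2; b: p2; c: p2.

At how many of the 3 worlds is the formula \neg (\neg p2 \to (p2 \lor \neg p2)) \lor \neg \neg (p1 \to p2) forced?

a: forces it.
b: forces it.
c: forces it.
Worlds forcing the formula: {a, b, c}.

3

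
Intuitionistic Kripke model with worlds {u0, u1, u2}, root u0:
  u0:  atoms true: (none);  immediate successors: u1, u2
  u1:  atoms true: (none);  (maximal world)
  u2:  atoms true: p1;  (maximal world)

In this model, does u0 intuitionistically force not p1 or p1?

u0 does not force not p1 or p1: neither disjunct is forced at u0.
u0 does not force not p1 since u2 is accessible from u0 and u2 forces p1.

No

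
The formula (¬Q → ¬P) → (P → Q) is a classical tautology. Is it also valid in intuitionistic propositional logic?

No

This is the converse of contraposition, which is not intuitionistically valid.
A Kripke countermodel: worlds w0, w1; order generated by w0 ≤ w1; atoms true at each world — w0:{P}; w1:{P,Q}.
w0 ⊮ (¬Q → ¬P) → (P → Q): already at w0 itself, w0 ⊩ ¬Q → ¬P but w0 ⊮ P → Q.
w0 ⊮ P → Q: already at w0 itself, w0 ⊩ P but w0 ⊮ Q.
w0 lacks atom Q, so w0 ⊮ Q.
So the root w0 does not force the formula.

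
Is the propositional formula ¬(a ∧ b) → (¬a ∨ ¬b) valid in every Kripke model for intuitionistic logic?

No

This is the constructively invalid direction of De Morgan's law for conjunction, which is not intuitionistically valid.
A Kripke countermodel: worlds u, v, w; order generated by u ≤ v, u ≤ w; atoms true at each world — u:{}; v:{a}; w:{b}.
u ⊮ ¬(a ∧ b) → (¬a ∨ ¬b): already at u itself, u ⊩ ¬(a ∧ b) but u ⊮ ¬a ∨ ¬b.
u ⊮ ¬a ∨ ¬b: neither disjunct is forced at u.
u ⊮ ¬a since v is accessible from u and v ⊩ a.
So the root u does not force the formula.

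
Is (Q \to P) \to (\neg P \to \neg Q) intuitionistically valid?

This is the forward direction of contraposition, which is intuitionistically derivable.
Assume Q \to P and \neg P. If Q held then P would follow, contradicting \neg P; so \neg Q.

Yes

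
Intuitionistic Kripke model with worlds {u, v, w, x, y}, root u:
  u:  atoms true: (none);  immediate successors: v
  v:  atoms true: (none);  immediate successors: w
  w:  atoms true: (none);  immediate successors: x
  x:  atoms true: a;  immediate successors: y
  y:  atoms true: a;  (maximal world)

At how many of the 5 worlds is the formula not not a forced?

5

u: forces it.
v: forces it.
w: forces it.
x: forces it.
y: forces it.
Worlds forcing the formula: {u, v, w, x, y}.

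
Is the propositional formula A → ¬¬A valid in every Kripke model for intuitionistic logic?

This is double-negation introduction, which is intuitionistically derivable.
If a world forces A then every accessible world forces A (persistence), so none forces ¬A; hence ¬¬A.

Yes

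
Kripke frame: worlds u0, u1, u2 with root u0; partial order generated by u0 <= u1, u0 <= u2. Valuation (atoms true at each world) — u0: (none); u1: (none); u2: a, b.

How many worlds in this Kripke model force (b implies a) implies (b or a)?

1

u0: does not force it — u0 does not force (b implies a) implies (b or a): already at u0 itself, u0 forces b implies a but u0 does not force b or a.
u1: does not force it — u1 does not force (b implies a) implies (b or a): already at u1 itself, u1 forces b implies a but u1 does not force b or a.
u2: forces it.
Worlds forcing the formula: {u2}.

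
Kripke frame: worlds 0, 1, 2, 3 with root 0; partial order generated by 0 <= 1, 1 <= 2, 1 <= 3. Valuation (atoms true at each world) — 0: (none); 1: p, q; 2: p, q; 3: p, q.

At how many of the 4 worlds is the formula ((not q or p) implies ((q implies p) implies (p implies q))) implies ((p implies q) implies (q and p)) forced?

3

0: does not force it — 0 does not force ((not q or p) implies ((q implies p) implies (p implies q))) implies ((p implies q) implies (q and p)): already at 0 itself, 0 forces (not q or p) implies ((q implies p) implies (p implies q)) but 0 does not force (p implies q) implies (q and p).
1: forces it.
2: forces it.
3: forces it.
Worlds forcing the formula: {1, 2, 3}.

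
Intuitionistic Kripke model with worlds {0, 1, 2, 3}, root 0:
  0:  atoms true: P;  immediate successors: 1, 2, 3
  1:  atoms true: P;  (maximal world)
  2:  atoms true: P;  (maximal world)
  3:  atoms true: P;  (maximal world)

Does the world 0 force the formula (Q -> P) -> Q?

No

0 ||-/- (Q -> P) -> Q: already at 0 itself, 0 ||- Q -> P but 0 ||-/- Q.
0 lacks atom Q, so 0 ||-/- Q.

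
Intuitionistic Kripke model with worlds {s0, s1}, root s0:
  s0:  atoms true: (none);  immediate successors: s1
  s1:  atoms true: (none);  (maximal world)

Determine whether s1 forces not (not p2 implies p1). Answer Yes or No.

s1 forces not (not p2 implies p1): no world accessible from s1 forces not p2 implies p1.

Yes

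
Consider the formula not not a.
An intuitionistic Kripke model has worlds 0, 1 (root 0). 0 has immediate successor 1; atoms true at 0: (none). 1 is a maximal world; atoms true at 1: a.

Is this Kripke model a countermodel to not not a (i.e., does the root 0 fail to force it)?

0 forces not not a: no world accessible from 0 forces not a.
So the root 0 forces not not a; the model is not a countermodel.

No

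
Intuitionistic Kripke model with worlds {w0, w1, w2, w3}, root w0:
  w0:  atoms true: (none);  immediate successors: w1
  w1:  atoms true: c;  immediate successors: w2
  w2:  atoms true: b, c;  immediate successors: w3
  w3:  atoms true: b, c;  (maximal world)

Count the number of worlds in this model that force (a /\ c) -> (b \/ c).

w0: forces it.
w1: forces it.
w2: forces it.
w3: forces it.
Worlds forcing the formula: {w0, w1, w2, w3}.

4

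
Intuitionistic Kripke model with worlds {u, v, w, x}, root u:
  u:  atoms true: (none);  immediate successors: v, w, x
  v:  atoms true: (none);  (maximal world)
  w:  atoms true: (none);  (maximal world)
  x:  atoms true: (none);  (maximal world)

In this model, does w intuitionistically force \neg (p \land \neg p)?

w \Vdash \neg (p \land \neg p): no world accessible from w forces p \land \neg p.

Yes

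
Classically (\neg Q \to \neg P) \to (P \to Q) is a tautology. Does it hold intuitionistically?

This is the converse of contraposition, which is not intuitionistically valid.
A Kripke countermodel: worlds u, v; order generated by u \le v; atoms true at each world — u:{P}; v:{P,Q}.
u \nVdash (\neg Q \to \neg P) \to (P \to Q): already at u itself, u \Vdash \neg Q \to \neg P but u \nVdash P \to Q.
u \nVdash P \to Q: already at u itself, u \Vdash P but u \nVdash Q.
u lacks atom Q, so u \nVdash Q.
So the root u does not force the formula.

No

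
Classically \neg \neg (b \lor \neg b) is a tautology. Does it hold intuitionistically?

This is the double negation of excluded middle, which is intuitionistically derivable.
Assuming \neg (b \lor \neg b): from b we'd get b \lor \neg b, so \neg b; but then b \lor \neg b again — contradiction. Hence \neg \neg (b \lor \neg b).

Yes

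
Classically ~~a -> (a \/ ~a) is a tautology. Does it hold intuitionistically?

This is a variant of double-negation elimination (deriving excluded middle from double negation), which is not intuitionistically valid.
A Kripke countermodel: worlds u, v; order generated by u <= v; atoms true at each world — u:{}; v:{a}.
u ||-/- ~~a -> (a \/ ~a): already at u itself, u ||- ~~a but u ||-/- a \/ ~a.
u ||-/- a \/ ~a: neither disjunct is forced at u.
u lacks atom a, so u ||-/- a.
So the root u does not force the formula.

No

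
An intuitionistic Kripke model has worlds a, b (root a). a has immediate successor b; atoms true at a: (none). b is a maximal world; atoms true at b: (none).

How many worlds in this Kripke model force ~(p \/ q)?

2

a: forces it.
b: forces it.
Worlds forcing the formula: {a, b}.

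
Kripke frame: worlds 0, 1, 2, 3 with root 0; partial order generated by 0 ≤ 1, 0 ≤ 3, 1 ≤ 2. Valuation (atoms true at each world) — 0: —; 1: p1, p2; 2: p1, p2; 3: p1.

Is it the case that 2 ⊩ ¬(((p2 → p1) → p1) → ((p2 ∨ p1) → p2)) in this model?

2 ⊮ ¬(((p2 → p1) → p1) → ((p2 ∨ p1) → p2)) since 2 is accessible from 2 and 2 ⊩ ((p2 → p1) → p1) → ((p2 ∨ p1) → p2).
2 ⊩ ((p2 → p1) → p1) → ((p2 ∨ p1) → p2): every world accessible from 2 that forces (p2 → p1) → p1 (namely 2) also forces (p2 ∨ p1) → p2.

No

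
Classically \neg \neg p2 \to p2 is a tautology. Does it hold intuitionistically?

No

This is double-negation elimination, which is not intuitionistically valid.
A Kripke countermodel: worlds w0, w1; order generated by w0 \le w1; atoms true at each world — w0:{}; w1:{p2}.
w0 \nVdash \neg \neg p2 \to p2: already at w0 itself, w0 \Vdash \neg \neg p2 but w0 \nVdash p2.
w0 lacks atom p2, so w0 \nVdash p2.
So the root w0 does not force the formula.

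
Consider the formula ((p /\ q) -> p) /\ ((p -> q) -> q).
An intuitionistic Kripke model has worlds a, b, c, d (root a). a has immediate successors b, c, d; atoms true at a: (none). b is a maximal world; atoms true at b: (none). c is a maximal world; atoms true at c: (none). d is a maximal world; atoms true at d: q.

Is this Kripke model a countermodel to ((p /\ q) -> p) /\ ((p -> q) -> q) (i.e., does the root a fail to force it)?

Yes

a ||-/- ((p /\ q) -> p) /\ ((p -> q) -> q) since a fails (p -> q) -> q.
So the root a does not force ((p /\ q) -> p) /\ ((p -> q) -> q); the model is a countermodel.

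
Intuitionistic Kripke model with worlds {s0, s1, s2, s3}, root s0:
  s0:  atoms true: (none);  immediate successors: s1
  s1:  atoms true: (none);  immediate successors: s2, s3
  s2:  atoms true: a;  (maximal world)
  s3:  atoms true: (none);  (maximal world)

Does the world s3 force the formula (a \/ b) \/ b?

No

s3 ||-/- (a \/ b) \/ b: neither disjunct is forced at s3.
s3 ||-/- a \/ b: neither disjunct is forced at s3.
s3 lacks atom a, so s3 ||-/- a.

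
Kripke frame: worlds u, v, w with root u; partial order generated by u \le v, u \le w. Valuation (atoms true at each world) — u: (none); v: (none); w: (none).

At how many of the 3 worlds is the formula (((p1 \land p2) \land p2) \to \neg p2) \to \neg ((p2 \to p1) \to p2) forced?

u: forces it.
v: forces it.
w: forces it.
Worlds forcing the formula: {u, v, w}.

3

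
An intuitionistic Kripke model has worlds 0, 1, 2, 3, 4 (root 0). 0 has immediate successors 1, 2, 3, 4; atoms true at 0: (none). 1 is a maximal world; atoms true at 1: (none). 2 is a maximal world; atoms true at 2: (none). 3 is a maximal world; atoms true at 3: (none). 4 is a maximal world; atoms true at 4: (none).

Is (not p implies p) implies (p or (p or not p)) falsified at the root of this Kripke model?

0 forces (not p implies p) implies (p or (p or not p)) vacuously: no world accessible from 0 forces the antecedent not p implies p.
So the root 0 forces (not p implies p) implies (p or (p or not p)); the model is not a countermodel.

No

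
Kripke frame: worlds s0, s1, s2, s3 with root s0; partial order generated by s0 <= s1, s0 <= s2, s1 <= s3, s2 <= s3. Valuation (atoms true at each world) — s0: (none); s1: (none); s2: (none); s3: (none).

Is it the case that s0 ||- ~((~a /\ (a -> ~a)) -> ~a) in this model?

s0 ||-/- ~((~a /\ (a -> ~a)) -> ~a) since s0 is accessible from s0 and s0 ||- (~a /\ (a -> ~a)) -> ~a.
s0 ||- (~a /\ (a -> ~a)) -> ~a: every world accessible from s0 that forces ~a /\ (a -> ~a) (namely s0, s1, s2, s3) also forces ~a.

No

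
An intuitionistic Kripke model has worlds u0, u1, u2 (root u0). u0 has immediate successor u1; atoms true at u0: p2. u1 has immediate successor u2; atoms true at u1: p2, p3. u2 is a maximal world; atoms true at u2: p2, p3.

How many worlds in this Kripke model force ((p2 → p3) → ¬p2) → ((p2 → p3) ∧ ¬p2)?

3

u0: forces it.
u1: forces it.
u2: forces it.
Worlds forcing the formula: {u0, u1, u2}.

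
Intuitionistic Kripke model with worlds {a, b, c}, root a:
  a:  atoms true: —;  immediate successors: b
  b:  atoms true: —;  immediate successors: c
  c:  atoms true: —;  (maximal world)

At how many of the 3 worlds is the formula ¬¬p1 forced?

a: does not force it — a ⊮ ¬¬p1 since a is accessible from a and a ⊩ ¬p1.
b: does not force it — b ⊮ ¬¬p1 since b is accessible from b and b ⊩ ¬p1.
c: does not force it.
Worlds forcing the formula: { }.

0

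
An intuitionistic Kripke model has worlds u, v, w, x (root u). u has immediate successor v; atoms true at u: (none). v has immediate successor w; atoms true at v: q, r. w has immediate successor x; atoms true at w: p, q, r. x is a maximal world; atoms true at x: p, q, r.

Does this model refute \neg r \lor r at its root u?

Yes

u \nVdash \neg r \lor r: neither disjunct is forced at u.
u \nVdash \neg r since v is accessible from u and v \Vdash r.
So the root u does not force \neg r \lor r; the model is a countermodel.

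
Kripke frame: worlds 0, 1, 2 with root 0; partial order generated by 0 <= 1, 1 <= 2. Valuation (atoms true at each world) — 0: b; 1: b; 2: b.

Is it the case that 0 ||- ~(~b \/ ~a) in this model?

No

0 ||-/- ~(~b \/ ~a) since 0 is accessible from 0 and 0 ||- ~b \/ ~a.
0 ||- ~b \/ ~a via the disjunct ~a.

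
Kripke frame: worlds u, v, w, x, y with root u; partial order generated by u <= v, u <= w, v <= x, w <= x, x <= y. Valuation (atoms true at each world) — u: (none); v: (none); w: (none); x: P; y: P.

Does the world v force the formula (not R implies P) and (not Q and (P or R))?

No

v does not force (not R implies P) and (not Q and (P or R)) since v fails not R implies P.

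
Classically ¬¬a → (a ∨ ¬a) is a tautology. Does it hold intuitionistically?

No

This is a variant of double-negation elimination (deriving excluded middle from double negation), which is not intuitionistically valid.
A Kripke countermodel: worlds w0, w1; order generated by w0 ≤ w1; atoms true at each world — w0:{}; w1:{a}.
w0 ⊮ ¬¬a → (a ∨ ¬a): already at w0 itself, w0 ⊩ ¬¬a but w0 ⊮ a ∨ ¬a.
w0 ⊮ a ∨ ¬a: neither disjunct is forced at w0.
w0 lacks atom a, so w0 ⊮ a.
So the root w0 does not force the formula.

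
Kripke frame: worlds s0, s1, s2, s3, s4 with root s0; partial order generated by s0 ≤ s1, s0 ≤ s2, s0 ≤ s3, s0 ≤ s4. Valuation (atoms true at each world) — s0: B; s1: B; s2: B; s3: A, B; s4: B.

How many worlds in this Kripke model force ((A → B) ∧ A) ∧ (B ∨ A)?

1

s0: does not force it — s0 ⊮ ((A → B) ∧ A) ∧ (B ∨ A) since s0 fails (A → B) ∧ A.
s1: does not force it.
s2: does not force it.
s3: forces it.
s4: does not force it.
Worlds forcing the formula: {s3}.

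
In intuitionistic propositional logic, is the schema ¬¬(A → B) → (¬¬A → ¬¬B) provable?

This is the distribution of double negation over implication, which is intuitionistically derivable.
Assume ¬¬(A → B) and ¬¬A; suppose ¬B. Then A → B would give ¬A (by contraposition), contradicting ¬¬A; so ¬(A → B), contradicting ¬¬(A → B). Hence ¬¬B.

Yes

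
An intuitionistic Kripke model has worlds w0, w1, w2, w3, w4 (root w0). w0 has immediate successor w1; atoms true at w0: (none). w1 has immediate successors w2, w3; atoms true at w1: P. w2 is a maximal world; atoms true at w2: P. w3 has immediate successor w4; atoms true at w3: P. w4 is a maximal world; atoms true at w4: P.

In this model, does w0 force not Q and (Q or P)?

No

w0 does not force not Q and (Q or P) since w0 fails Q or P.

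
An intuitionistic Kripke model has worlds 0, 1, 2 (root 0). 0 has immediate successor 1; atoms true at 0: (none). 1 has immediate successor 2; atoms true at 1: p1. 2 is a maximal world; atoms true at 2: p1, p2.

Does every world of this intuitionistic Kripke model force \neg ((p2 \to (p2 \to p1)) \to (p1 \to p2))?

No

Not every world: 0 \nVdash \neg ((p2 \to (p2 \to p1)) \to (p1 \to p2)).
0 \nVdash \neg ((p2 \to (p2 \to p1)) \to (p1 \to p2)) since 2 is accessible from 0 and 2 \Vdash (p2 \to (p2 \to p1)) \to (p1 \to p2).
2 \Vdash (p2 \to (p2 \to p1)) \to (p1 \to p2): every world accessible from 2 that forces p2 \to (p2 \to p1) (namely 2) also forces p1 \to p2.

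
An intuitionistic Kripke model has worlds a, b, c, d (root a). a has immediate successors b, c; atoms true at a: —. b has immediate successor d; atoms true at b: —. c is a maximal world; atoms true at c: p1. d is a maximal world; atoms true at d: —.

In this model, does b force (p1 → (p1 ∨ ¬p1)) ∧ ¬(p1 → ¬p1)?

b ⊮ (p1 → (p1 ∨ ¬p1)) ∧ ¬(p1 → ¬p1) since b fails ¬(p1 → ¬p1).

No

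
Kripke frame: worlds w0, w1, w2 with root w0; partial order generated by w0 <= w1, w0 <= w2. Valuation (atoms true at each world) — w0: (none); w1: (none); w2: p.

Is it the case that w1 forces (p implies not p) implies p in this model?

No

w1 does not force (p implies not p) implies p: already at w1 itself, w1 forces p implies not p but w1 does not force p.
w1 lacks atom p, so w1 does not force p.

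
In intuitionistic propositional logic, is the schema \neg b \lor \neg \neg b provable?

No

This is the weak law of excluded middle, which is not intuitionistically valid.
A Kripke countermodel: worlds s0, s1, s2; order generated by s0 \le s1, s0 \le s2; atoms true at each world — s0:{}; s1:{b}; s2:{}.
s0 \nVdash \neg b \lor \neg \neg b: neither disjunct is forced at s0.
s0 \nVdash \neg b since s1 is accessible from s0 and s1 \Vdash b.
So the root s0 does not force the formula.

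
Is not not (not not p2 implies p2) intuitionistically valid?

Yes

This is the double negation of double-negation elimination, which is intuitionistically derivable.
By Glivenko's theorem the double negation of any classical propositional tautology is intuitionistically provable; not not p2 implies p2 is classically a tautology.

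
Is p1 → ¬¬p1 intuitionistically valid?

Yes

This is double-negation introduction, which is intuitionistically derivable.
If a world forces p1 then every accessible world forces p1 (persistence), so none forces ¬p1; hence ¬¬p1.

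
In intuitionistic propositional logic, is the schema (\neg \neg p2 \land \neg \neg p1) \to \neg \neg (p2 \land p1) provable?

This is the distribution of double negation over conjunction, which is intuitionistically derivable.
Assume \neg \neg p2, \neg \neg p1, and \neg (p2 \land p1). From p2 we'd get \neg p1 (since p2 \land p1 is refuted), contradicting \neg \neg p1; so \neg p2, contradicting \neg \neg p2.

Yes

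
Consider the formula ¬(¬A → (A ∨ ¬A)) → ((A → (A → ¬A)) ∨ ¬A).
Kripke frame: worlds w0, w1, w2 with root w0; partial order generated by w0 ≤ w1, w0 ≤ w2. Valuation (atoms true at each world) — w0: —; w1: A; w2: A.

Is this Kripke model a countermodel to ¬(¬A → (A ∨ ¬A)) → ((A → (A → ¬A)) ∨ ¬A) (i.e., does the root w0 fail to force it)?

w0 ⊩ ¬(¬A → (A ∨ ¬A)) → ((A → (A → ¬A)) ∨ ¬A) vacuously: no world accessible from w0 forces the antecedent ¬(¬A → (A ∨ ¬A)).
So the root w0 forces ¬(¬A → (A ∨ ¬A)) → ((A → (A → ¬A)) ∨ ¬A); the model is not a countermodel.

No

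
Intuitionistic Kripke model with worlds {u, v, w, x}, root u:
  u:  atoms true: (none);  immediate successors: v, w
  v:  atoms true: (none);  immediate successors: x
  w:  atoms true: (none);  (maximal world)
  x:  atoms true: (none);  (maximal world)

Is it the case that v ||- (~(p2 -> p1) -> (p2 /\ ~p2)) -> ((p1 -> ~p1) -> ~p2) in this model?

Yes

v ||- (~(p2 -> p1) -> (p2 /\ ~p2)) -> ((p1 -> ~p1) -> ~p2): every world accessible from v that forces ~(p2 -> p1) -> (p2 /\ ~p2) (namely v, x) also forces (p1 -> ~p1) -> ~p2.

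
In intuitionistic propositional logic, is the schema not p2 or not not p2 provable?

This is the weak law of excluded middle, which is not intuitionistically valid.
A Kripke countermodel: worlds a, b, c; order generated by a <= b, a <= c; atoms true at each world — a:{}; b:{p2}; c:{}.
a does not force not p2 or not not p2: neither disjunct is forced at a.
a does not force not p2 since b is accessible from a and b forces p2.
So the root a does not force the formula.

No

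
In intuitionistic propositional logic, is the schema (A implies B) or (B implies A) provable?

No

This is the Gödel–Dummett linearity axiom, which is not intuitionistically valid.
A Kripke countermodel: worlds 0, 1, 2; order generated by 0 <= 1, 0 <= 2; atoms true at each world — 0:{}; 1:{A}; 2:{B}.
0 does not force (A implies B) or (B implies A): neither disjunct is forced at 0.
0 does not force A implies B: at the accessible world 1, 1 forces A but 1 does not force B.
1 lacks atom B, so 1 does not force B.
So the root 0 does not force the formula.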